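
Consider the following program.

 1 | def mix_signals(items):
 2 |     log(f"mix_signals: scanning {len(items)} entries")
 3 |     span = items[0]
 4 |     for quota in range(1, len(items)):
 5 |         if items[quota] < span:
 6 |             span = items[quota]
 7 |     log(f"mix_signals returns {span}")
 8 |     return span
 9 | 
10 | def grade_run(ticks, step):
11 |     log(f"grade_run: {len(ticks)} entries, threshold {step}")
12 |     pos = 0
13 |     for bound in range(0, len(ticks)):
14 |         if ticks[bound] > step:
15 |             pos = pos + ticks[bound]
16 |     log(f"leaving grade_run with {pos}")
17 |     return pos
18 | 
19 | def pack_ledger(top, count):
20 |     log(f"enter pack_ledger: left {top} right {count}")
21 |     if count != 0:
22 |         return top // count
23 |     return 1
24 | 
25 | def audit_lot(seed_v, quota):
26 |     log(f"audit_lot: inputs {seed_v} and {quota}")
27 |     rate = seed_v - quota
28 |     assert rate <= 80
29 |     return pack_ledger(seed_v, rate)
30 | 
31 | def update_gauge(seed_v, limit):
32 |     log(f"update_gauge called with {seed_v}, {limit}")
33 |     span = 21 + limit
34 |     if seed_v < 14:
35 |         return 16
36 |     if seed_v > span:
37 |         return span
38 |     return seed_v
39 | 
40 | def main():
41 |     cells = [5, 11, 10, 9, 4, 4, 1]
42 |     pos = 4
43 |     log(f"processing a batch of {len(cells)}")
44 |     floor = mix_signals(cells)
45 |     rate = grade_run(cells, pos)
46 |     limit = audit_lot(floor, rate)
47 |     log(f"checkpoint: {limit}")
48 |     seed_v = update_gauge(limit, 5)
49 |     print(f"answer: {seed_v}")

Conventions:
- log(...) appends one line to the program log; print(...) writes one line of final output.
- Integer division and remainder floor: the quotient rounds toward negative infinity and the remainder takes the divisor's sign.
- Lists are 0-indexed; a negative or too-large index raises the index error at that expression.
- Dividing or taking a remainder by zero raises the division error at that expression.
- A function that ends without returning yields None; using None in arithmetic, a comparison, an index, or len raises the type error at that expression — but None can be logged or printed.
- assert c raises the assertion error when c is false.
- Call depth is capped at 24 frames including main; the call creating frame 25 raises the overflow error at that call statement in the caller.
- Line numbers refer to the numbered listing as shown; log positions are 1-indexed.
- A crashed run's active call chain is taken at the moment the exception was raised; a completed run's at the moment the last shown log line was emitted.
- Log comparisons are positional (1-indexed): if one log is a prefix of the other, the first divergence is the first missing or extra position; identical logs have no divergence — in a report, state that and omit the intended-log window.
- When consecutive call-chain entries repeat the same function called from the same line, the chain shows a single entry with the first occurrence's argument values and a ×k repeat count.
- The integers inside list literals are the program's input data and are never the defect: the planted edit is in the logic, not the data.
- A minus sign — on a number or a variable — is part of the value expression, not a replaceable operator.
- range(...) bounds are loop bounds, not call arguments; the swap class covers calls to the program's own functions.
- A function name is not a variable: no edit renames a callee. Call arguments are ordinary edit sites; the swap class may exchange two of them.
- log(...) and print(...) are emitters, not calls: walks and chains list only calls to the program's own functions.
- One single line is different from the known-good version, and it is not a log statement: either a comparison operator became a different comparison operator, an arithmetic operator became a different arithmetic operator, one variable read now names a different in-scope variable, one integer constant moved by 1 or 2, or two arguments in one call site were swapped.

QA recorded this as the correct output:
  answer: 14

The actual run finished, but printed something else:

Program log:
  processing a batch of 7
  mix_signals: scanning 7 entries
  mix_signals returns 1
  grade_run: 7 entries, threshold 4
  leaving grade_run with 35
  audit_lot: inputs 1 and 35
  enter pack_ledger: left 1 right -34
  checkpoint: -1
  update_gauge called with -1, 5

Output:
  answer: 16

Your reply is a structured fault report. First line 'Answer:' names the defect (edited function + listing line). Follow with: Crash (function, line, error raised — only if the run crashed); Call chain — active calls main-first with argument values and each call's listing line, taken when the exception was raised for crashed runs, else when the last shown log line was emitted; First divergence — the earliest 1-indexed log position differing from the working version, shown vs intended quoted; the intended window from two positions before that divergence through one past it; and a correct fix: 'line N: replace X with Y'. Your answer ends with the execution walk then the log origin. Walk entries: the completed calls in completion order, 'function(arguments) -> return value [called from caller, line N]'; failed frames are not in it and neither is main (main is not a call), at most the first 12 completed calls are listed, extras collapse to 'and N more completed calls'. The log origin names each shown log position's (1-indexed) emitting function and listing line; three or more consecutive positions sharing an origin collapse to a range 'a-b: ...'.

Answer: the defect is in update_gauge at line 35.
Key fact: The two runs log identically and part ways only at the printed values.
Call chain: main -> update_gauge(-1, 5) (called at line 48).
First divergence: none — the logs agree in full.
Execution walk:
  mix_signals([5, 11, 10, 9, 4, 4, 1]) -> 1  [called from main, line 44]
  grade_run([5, 11, 10, 9, 4, 4, 1], 4) -> 35  [called from main, line 45]
  pack_ledger(1, -34) -> -1  [called from audit_lot, line 29]
  audit_lot(1, 35) -> -1  [called from main, line 46]
  update_gauge(-1, 5) -> 16  [called from main, line 48]
Log origins:
  1 — main, line 43
  2 — mix_signals, line 2
  3 — mix_signals, line 7
  4 — grade_run, line 11
  5 — grade_run, line 16
  6 — audit_lot, line 26
  7 — pack_ledger, line 20
  8 — main, line 47
  9 — update_gauge, line 32
A correct fix: line 35: replace `16` with `14`.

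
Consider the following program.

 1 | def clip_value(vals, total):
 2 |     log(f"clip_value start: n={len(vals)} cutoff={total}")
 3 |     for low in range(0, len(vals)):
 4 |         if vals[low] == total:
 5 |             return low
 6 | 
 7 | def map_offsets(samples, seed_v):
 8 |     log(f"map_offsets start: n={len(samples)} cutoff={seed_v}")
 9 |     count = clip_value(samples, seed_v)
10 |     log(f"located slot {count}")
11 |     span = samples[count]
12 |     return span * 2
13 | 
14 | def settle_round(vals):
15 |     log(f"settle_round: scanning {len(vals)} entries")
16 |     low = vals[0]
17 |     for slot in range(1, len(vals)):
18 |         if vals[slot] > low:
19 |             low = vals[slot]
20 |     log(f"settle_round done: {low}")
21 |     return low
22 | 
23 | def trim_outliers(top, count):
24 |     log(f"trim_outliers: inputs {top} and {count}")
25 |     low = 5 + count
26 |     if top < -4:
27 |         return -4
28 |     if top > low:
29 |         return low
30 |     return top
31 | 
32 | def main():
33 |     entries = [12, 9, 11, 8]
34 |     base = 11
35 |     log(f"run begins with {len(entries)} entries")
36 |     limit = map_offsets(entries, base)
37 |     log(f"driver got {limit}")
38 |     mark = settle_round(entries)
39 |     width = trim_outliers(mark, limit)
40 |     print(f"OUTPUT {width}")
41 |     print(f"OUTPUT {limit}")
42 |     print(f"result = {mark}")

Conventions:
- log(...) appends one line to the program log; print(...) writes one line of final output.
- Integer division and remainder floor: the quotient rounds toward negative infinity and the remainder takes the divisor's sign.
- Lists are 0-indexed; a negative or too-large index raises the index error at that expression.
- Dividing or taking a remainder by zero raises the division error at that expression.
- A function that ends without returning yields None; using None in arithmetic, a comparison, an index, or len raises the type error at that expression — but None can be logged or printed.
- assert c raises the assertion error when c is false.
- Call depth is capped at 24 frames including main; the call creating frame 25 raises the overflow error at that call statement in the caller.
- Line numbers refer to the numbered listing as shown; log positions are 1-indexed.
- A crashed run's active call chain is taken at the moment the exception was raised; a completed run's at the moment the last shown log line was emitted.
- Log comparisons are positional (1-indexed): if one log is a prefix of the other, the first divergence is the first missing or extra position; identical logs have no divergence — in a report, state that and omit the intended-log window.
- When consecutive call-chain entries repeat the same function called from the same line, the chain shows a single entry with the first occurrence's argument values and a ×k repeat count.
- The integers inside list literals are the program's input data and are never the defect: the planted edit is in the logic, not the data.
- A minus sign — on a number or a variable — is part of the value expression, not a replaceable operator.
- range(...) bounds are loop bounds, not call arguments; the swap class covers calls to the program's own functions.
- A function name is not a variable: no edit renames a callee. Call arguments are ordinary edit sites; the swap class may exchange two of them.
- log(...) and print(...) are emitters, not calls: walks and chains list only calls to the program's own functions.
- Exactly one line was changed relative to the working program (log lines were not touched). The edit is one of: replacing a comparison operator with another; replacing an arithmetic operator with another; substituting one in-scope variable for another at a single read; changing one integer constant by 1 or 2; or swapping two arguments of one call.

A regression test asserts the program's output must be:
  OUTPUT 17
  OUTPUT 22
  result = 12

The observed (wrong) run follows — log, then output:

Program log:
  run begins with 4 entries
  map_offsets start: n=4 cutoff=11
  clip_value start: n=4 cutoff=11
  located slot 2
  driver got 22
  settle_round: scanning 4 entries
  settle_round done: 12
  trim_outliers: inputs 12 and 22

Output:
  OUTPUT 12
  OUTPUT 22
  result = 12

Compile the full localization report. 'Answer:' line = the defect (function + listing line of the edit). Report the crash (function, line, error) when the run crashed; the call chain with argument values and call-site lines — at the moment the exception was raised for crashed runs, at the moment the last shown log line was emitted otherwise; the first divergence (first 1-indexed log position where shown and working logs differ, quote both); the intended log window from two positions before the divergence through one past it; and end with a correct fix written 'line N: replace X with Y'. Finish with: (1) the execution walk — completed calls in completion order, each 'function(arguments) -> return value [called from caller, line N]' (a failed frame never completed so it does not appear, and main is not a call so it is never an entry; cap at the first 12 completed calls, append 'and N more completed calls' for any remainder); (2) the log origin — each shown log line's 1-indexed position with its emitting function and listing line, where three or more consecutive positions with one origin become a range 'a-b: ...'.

Answer: the defect is in main at line 39.
Key observation: Position 8 is the first bad log line: 'trim_outliers: inputs 12 and 22' should read 'trim_outliers: inputs 22 and 12'.
Call chain: main -> trim_outliers(12, 22) (called at line 39).
First divergence: position 8 — shown 'trim_outliers: inputs 12 and 22', intended 'trim_outliers: inputs 22 and 12'.
Intended log window:
  6: settle_round: scanning 4 entries
  7: settle_round done: 12
  8: trim_outliers: inputs 22 and 12
Execution walk:
  clip_value([12, 9, 11, 8], 11) -> 2  [called from map_offsets, line 9]
  map_offsets([12, 9, 11, 8], 11) -> 22  [called from main, line 36]
  settle_round([12, 9, 11, 8]) -> 12  [called from main, line 38]
  trim_outliers(12, 22) -> 12  [called from main, line 39]
Origin of each log line:
  1: from main, line 35
  2: from map_offsets, line 8
  3: from clip_value, line 2
  4: from map_offsets, line 10
  5: from main, line 37
  6: from settle_round, line 15
  7: from settle_round, line 20
  8: from trim_outliers, line 24
A correct fix: line 39: replace `trim_outliers(mark, limit)` with `trim_outliers(limit, mark)`.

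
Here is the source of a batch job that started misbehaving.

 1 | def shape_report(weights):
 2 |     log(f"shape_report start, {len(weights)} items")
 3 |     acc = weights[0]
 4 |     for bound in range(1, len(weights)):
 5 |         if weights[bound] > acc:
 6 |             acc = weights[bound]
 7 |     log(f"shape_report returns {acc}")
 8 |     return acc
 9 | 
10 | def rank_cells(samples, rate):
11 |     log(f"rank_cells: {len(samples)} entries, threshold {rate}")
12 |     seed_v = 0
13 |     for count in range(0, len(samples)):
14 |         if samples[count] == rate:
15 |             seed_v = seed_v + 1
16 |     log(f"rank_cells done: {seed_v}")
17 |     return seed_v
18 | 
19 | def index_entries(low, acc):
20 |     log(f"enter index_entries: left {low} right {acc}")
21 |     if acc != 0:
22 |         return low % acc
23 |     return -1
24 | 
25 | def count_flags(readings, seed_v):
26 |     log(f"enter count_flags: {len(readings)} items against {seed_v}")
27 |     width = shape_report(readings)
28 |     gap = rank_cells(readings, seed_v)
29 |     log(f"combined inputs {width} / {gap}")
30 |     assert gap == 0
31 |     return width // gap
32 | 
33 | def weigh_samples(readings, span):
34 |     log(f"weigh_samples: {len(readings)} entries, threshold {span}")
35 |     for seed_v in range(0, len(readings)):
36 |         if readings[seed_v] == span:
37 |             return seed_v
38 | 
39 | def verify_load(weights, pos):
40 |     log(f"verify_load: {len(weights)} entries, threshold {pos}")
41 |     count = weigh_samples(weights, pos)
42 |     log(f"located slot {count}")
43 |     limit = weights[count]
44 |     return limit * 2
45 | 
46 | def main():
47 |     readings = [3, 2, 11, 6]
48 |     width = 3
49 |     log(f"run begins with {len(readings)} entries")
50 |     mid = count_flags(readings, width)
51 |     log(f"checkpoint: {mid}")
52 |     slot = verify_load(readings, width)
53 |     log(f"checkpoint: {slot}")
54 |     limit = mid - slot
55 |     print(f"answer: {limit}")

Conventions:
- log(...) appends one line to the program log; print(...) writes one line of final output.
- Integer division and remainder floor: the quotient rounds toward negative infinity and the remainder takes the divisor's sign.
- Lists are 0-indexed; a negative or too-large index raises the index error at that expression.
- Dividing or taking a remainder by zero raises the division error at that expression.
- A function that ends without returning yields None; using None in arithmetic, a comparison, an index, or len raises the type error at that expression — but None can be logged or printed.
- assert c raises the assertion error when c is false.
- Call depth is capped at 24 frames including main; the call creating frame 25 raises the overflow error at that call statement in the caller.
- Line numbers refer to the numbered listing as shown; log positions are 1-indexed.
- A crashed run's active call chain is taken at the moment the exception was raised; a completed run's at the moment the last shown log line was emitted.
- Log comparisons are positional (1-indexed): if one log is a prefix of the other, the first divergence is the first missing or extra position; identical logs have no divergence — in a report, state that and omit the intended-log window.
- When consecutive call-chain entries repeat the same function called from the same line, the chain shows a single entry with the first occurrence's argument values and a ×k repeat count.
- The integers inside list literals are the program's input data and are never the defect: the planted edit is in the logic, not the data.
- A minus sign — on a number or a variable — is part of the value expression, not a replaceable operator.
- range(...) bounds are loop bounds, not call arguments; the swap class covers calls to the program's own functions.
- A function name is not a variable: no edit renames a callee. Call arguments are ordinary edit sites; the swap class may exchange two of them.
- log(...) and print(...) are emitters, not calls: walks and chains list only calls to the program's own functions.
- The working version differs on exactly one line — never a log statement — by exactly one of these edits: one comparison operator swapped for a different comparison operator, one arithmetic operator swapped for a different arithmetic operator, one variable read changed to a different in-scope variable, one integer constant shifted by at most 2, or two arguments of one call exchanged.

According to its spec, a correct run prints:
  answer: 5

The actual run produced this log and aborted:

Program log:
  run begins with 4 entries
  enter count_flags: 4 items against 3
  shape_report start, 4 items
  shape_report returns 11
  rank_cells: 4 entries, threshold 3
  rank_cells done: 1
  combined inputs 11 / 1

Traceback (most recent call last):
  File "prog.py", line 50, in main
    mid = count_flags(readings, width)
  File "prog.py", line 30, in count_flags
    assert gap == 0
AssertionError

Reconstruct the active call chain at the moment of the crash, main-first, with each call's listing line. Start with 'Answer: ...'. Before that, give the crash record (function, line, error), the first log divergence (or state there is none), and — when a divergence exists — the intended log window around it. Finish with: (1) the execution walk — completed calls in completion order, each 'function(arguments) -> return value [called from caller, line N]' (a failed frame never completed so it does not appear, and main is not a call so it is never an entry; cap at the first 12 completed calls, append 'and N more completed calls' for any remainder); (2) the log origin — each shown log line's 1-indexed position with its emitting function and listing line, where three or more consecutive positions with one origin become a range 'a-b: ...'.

Answer: main -> count_flags (called at line 50).
Key observation: The faulty run's log stops after 7 lines; the working version's next line would be 'checkpoint: 11'.
Crash: count_flags, line 30, AssertionError.
First divergence: position 8 (shown log ended at 7 lines; the working version continues: 'checkpoint: 11').
Intended log window:
  6: rank_cells done: 1
  7: combined inputs 11 / 1
  8: checkpoint: 11
  9: verify_load: 4 entries, threshold 3
Execution walk:
  shape_report([3, 2, 11, 6]) -> 11  [called from count_flags, line 27]
  rank_cells([3, 2, 11, 6], 3) -> 1  [called from count_flags, line 28]
Log line origins:
  1: from main, line 49
  2: from count_flags, line 26
  3: from shape_report, line 2
  4: from shape_report, line 7
  5: from rank_cells, line 11
  6: from rank_cells, line 16
  7: from count_flags, line 29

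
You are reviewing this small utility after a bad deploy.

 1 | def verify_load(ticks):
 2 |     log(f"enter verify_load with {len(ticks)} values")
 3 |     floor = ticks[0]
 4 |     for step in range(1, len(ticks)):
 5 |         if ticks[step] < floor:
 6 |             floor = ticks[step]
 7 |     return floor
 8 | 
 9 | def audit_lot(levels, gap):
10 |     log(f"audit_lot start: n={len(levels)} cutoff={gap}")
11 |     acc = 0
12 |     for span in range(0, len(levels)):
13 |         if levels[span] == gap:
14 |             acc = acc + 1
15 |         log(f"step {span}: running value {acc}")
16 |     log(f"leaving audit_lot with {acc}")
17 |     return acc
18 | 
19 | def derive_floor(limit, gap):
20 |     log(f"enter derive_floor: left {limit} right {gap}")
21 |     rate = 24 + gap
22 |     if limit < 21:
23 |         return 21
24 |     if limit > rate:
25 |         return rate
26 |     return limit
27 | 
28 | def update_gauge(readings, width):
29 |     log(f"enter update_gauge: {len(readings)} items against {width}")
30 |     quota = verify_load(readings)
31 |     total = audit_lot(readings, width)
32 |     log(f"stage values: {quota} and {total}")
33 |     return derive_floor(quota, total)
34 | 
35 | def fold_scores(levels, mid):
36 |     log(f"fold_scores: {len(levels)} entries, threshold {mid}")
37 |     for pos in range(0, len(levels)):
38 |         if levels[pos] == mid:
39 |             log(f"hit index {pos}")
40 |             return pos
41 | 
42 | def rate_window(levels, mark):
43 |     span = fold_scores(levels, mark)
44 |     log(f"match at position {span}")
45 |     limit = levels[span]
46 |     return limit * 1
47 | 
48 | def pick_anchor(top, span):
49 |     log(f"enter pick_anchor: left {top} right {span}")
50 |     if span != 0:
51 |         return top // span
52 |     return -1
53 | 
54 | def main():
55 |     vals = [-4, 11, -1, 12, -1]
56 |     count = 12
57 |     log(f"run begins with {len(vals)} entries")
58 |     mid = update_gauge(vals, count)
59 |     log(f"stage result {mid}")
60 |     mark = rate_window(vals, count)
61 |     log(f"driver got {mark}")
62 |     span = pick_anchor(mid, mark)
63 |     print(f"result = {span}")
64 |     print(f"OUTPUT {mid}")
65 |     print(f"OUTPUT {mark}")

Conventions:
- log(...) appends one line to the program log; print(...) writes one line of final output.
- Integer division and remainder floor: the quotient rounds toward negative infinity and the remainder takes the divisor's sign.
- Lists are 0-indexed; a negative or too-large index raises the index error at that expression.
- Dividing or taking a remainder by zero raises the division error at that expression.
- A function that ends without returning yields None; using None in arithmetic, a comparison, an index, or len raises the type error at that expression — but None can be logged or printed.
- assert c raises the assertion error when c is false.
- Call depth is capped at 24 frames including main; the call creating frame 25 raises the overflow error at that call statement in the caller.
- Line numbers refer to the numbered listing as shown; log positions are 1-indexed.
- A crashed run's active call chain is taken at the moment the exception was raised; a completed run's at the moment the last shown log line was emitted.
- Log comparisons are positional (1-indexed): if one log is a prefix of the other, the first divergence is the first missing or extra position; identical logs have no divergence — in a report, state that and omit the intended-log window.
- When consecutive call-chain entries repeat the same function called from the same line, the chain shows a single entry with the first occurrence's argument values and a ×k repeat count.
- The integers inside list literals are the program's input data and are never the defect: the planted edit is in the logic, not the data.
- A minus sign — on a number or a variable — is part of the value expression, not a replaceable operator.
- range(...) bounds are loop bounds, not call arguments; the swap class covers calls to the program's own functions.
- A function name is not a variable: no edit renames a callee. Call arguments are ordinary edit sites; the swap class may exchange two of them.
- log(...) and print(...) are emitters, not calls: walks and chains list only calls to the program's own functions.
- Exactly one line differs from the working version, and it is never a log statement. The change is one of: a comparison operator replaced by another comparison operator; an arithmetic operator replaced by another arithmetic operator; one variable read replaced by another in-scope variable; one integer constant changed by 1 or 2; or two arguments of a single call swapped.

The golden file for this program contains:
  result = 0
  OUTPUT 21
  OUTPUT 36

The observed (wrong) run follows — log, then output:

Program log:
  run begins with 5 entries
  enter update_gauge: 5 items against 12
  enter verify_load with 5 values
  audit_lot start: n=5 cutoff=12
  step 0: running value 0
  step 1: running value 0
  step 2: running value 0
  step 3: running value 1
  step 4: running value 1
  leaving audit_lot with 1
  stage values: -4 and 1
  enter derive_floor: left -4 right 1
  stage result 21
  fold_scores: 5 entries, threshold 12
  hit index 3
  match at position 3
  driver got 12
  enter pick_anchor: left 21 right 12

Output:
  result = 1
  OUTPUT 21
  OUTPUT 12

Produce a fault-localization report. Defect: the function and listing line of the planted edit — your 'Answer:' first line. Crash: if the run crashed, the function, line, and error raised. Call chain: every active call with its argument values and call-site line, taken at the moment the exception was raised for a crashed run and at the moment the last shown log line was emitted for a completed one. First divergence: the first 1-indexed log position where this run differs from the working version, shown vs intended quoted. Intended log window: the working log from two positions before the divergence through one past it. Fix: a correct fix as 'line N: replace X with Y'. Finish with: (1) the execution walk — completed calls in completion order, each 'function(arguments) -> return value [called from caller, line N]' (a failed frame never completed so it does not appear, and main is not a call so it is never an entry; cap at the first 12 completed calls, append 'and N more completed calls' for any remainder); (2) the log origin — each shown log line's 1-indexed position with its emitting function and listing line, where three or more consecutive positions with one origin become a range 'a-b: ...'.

Answer: the defect is in rate_window at line 46.
Key observation: At log position 17 the runs split — shown 'driver got 12', but the working version logs 'driver got 36'.
Call chain: main -> pick_anchor(21, 12) (called at line 62).
First divergence: position 17 — shown 'driver got 12', intended 'driver got 36'.
Intended log window:
  15: hit index 3
  16: match at position 3
  17: driver got 36
  18: enter pick_anchor: left 21 right 36
Execution walk:
  verify_load([-4, 11, -1, 12, -1]) -> -4  [called from update_gauge, line 30]
  audit_lot([-4, 11, -1, 12, -1], 12) -> 1  [called from update_gauge, line 31]
  derive_floor(-4, 1) -> 21  [called from update_gauge, line 33]
  update_gauge([-4, 11, -1, 12, -1], 12) -> 21  [called from main, line 58]
  fold_scores([-4, 11, -1, 12, -1], 12) -> 3  [called from rate_window, line 43]
  rate_window([-4, 11, -1, 12, -1], 12) -> 12  [called from main, line 60]
  pick_anchor(21, 12) -> 1  [called from main, line 62]
Origin of each log line:
  1: from main, line 57
  2: from update_gauge, line 29
  3: from verify_load, line 2
  4: from audit_lot, line 10
  5-9: from audit_lot, line 15
  10: from audit_lot, line 16
  11: from update_gauge, line 32
  12: from derive_floor, line 20
  13: from main, line 59
  14: from fold_scores, line 36
  15: from fold_scores, line 39
  16: from rate_window, line 44
  17: from main, line 61
  18: from pick_anchor, line 49
A correct fix: line 46: replace `1` with `3`.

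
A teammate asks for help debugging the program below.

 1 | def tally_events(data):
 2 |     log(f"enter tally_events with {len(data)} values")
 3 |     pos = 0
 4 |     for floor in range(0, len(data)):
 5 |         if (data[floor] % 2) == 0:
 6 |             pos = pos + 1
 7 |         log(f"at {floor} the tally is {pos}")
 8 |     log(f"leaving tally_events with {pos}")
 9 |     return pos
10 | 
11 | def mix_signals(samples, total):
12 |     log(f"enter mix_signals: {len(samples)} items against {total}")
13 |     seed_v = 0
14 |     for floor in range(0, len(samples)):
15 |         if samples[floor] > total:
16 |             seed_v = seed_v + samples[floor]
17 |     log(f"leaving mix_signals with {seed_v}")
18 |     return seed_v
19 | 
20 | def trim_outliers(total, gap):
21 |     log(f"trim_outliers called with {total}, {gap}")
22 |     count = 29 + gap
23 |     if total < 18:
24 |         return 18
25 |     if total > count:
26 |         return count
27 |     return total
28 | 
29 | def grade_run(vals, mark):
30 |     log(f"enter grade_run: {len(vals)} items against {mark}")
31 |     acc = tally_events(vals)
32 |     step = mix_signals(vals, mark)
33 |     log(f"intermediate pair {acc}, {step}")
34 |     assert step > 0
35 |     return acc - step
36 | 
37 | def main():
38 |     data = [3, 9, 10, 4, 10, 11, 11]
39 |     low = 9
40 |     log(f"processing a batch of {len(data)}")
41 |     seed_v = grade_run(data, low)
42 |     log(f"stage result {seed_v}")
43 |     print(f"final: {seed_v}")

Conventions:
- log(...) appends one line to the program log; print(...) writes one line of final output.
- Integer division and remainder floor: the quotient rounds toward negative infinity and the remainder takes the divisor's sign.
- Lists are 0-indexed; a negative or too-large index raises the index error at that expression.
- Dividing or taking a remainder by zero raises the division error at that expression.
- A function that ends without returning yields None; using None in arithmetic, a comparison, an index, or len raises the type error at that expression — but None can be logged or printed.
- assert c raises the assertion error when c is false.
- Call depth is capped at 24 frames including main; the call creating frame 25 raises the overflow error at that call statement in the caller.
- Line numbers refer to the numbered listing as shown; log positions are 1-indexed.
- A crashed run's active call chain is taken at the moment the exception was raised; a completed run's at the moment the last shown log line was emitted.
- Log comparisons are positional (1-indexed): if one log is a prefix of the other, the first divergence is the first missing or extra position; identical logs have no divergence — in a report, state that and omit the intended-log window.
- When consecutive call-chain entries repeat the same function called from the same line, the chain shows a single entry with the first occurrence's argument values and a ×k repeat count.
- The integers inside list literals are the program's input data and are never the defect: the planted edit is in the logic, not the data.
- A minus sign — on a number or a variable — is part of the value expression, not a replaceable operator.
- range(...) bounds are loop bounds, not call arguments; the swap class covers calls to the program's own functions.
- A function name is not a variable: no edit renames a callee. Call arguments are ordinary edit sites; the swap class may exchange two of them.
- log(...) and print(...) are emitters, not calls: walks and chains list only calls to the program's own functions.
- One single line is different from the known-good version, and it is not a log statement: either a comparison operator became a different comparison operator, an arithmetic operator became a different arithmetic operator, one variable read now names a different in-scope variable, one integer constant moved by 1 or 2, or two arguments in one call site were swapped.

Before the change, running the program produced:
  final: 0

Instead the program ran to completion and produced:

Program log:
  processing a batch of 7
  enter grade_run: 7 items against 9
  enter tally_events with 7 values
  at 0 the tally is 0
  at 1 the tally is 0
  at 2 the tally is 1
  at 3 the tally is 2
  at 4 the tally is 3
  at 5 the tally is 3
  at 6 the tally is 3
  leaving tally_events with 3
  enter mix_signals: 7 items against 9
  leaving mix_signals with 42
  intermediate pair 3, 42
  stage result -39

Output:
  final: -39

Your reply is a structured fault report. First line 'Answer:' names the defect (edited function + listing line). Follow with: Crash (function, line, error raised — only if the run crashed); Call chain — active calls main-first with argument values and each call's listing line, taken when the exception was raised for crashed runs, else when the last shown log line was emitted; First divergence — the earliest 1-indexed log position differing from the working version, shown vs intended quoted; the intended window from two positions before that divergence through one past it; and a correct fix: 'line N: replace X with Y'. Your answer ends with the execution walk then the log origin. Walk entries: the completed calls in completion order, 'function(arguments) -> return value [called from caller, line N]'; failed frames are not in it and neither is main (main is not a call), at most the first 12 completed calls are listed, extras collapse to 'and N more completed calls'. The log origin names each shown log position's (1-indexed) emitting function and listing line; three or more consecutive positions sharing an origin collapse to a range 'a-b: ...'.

Answer: the defect is in grade_run at line 35.
Key observation: The earliest visible damage is log position 15 — 'stage result -39' rather than the intended 'stage result 0'.
Call chain: main.
First divergence: position 15 — shown 'stage result -39', intended 'stage result 0'.
Intended log window:
  13: leaving mix_signals with 42
  14: intermediate pair 3, 42
  15: stage result 0
Execution walk:
  tally_events([3, 9, 10, 4, 10, 11, 11]) -> 3  [called from grade_run, line 31]
  mix_signals([3, 9, 10, 4, 10, 11, 11], 9) -> 42  [called from grade_run, line 32]
  grade_run([3, 9, 10, 4, 10, 11, 11], 9) -> -39  [called from main, line 41]
Log origins:
  1 — main, line 40
  2 — grade_run, line 30
  3 — tally_events, line 2
  4-10 — tally_events, line 7
  11 — tally_events, line 8
  12 — mix_signals, line 12
  13 — mix_signals, line 17
  14 — grade_run, line 33
  15 — main, line 42
A correct fix: line 35: replace `-` with `//`.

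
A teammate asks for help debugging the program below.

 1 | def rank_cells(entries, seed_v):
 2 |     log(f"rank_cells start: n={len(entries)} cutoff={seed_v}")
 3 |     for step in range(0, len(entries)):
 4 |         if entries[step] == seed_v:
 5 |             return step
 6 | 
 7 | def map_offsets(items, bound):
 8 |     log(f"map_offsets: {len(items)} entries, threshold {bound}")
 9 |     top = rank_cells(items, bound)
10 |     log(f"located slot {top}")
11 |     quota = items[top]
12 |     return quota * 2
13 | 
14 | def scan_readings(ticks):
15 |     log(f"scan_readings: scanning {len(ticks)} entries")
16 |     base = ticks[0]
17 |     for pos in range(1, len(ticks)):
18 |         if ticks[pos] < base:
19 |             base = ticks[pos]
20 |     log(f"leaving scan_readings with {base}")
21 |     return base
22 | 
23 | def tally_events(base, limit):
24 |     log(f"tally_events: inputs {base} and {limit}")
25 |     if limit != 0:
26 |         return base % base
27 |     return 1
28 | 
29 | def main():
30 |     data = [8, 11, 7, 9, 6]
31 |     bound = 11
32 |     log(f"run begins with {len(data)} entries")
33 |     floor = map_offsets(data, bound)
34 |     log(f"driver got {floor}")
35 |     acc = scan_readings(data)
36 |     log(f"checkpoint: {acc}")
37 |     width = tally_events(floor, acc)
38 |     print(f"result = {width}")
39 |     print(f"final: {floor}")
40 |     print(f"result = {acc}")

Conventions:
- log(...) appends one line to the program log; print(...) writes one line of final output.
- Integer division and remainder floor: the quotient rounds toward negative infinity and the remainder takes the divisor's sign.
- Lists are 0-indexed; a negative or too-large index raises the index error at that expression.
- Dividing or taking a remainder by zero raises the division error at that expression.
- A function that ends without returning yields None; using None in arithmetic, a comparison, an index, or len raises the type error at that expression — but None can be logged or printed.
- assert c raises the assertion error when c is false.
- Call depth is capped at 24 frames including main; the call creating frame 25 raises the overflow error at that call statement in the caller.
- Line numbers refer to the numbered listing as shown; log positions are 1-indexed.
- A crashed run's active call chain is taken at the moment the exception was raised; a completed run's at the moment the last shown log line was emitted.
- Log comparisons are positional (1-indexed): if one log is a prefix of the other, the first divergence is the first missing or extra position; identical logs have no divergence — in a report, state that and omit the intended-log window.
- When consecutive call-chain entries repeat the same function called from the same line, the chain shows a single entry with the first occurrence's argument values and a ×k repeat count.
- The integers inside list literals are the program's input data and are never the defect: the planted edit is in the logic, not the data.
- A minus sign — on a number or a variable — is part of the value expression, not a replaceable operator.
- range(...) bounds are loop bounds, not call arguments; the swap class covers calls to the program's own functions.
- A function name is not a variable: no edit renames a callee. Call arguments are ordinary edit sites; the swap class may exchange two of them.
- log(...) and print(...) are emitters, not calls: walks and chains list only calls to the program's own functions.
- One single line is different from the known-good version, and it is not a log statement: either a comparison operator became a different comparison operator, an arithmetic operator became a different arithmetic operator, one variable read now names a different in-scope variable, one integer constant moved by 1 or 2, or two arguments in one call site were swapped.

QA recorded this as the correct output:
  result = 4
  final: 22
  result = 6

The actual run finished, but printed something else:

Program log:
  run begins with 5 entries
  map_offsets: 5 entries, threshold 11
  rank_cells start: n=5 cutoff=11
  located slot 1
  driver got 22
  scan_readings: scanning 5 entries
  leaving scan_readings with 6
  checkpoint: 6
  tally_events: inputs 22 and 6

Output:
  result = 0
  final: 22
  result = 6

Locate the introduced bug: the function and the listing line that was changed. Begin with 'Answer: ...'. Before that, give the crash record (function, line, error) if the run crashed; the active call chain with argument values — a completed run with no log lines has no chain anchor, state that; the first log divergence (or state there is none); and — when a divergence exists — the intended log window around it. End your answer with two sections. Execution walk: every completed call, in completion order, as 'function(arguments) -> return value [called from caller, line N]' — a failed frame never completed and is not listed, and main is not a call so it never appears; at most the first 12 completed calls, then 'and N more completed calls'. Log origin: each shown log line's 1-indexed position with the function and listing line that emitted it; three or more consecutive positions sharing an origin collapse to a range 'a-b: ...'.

Answer: the defect is in tally_events at line 26.
Core observation: The two runs log identically and part ways only at the printed values.
Call chain: main -> tally_events(22, 6) (called at line 37).
First divergence: none — the logs agree in full.
Execution walk:
  rank_cells([8, 11, 7, 9, 6], 11) -> 1  [called from map_offsets, line 9]
  map_offsets([8, 11, 7, 9, 6], 11) -> 22  [called from main, line 33]
  scan_readings([8, 11, 7, 9, 6]) -> 6  [called from main, line 35]
  tally_events(22, 6) -> 0  [called from main, line 37]
Log line origins:
  1: from main, line 32
  2: from map_offsets, line 8
  3: from rank_cells, line 2
  4: from map_offsets, line 10
  5: from main, line 34
  6: from scan_readings, line 15
  7: from scan_readings, line 20
  8: from main, line 36
  9: from tally_events, line 24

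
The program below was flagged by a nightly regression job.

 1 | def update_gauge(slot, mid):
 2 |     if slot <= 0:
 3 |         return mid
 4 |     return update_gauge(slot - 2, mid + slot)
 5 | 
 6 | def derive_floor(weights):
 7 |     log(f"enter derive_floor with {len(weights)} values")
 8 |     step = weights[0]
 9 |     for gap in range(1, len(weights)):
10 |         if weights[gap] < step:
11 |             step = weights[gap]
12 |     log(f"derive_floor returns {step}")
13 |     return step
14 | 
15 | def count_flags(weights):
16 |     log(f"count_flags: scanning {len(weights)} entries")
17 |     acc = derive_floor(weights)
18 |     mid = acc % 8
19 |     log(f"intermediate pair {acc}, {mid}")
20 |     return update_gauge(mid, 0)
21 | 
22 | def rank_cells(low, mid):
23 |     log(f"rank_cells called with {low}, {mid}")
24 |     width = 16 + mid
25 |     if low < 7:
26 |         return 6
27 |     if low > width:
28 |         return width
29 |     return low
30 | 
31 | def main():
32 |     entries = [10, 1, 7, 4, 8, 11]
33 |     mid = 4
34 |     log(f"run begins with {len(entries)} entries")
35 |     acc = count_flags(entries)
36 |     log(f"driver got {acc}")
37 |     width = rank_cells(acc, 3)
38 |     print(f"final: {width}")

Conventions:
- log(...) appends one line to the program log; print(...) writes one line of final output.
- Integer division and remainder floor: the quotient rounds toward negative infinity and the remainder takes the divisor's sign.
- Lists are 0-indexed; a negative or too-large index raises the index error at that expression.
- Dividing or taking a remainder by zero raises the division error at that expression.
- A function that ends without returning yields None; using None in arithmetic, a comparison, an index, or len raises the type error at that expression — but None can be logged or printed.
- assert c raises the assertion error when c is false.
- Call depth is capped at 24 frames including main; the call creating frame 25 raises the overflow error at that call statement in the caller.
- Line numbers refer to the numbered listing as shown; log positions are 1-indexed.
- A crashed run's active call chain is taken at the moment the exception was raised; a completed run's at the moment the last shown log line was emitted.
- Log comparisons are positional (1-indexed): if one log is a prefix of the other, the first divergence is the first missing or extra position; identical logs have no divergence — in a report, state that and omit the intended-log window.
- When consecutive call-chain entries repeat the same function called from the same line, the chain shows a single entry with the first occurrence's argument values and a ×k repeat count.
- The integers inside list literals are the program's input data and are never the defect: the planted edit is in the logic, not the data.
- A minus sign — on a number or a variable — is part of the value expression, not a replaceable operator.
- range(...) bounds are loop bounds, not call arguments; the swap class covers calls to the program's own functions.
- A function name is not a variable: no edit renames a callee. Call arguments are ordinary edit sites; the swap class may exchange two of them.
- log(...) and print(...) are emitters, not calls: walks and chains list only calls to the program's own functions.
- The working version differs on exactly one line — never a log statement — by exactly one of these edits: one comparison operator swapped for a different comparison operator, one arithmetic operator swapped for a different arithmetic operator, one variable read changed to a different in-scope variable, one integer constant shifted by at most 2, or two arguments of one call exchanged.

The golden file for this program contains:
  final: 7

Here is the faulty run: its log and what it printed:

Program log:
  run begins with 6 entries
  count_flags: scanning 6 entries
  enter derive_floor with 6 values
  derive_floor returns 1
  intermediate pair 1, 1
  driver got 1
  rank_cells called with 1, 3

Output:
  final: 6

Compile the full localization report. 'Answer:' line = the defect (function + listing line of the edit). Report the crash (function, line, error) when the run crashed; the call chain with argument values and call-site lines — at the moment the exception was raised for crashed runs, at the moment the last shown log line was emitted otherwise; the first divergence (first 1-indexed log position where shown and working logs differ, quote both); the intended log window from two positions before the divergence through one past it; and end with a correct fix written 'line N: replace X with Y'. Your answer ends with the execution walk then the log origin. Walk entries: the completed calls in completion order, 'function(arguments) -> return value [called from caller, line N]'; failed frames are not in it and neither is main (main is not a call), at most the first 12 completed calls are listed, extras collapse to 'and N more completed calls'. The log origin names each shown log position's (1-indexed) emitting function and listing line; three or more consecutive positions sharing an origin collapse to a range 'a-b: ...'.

Answer: the defect is in rank_cells at line 26.
Key observation: No log line changed; the fault shows up purely in the output.
Call chain: main -> rank_cells(1, 3) (called at line 37).
First divergence: none; the two logs match at every position.
Execution walk:
  derive_floor([10, 1, 7, 4, 8, 11]) -> 1  [called from count_flags, line 17]
  update_gauge(-1, 1) -> 1  [called from update_gauge, line 4]
  update_gauge(1, 0) -> 1  [called from count_flags, line 20]
  count_flags([10, 1, 7, 4, 8, 11]) -> 1  [called from main, line 35]
  rank_cells(1, 3) -> 6  [called from main, line 37]
Log line origins:
  1: from main, line 34
  2: from count_flags, line 16
  3: from derive_floor, line 7
  4: from derive_floor, line 12
  5: from count_flags, line 19
  6: from main, line 36
  7: from rank_cells, line 23
A correct fix: line 26: replace `6` with `7`.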